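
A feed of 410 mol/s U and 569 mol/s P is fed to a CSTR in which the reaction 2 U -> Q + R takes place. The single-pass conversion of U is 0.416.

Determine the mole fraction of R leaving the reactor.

U reacted = 0.416 × 410 = 170.6 mol/s; ν_U = −2, so ξ = 170.6/2 = 85.28 mol/s.
Outlet amounts (n = n₀ + ν ξ):
  U: 410 − 2(85.28) = 239.4
  Q: 0 + 1(85.28) = 85.28
  R: 0 + 1(85.28) = 85.28
  P: 569 (inert)
Total out = 979 mol/s; y_R = 85.28 / 979 = 0.08711.

0.0871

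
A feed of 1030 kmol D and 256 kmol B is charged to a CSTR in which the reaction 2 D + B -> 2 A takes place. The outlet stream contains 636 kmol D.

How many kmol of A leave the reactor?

394 kmol

For D: n = n₀ − 2ξ → 636 = 1030 − 2ξ, giving ξ = 197 kmol.
Outlet amounts (n = n₀ + ν ξ):
  D: 1030 − 2(197) = 636
  B: 256 − 1(197) = 59
  A: 0 + 2(197) = 394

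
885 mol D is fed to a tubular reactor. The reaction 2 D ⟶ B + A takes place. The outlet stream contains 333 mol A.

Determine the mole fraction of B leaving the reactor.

For A: n = n₀ + 1ξ → 333 = 0 + 1ξ, giving ξ = 333 mol.
Outlet amounts (n = n₀ + ν ξ):
  D: 885 − 2(333) = 219
  B: 0 + 1(333) = 333
  A: 0 + 1(333) = 333
Total out = 885 mol; y_B = 333 / 885 = 0.3763.

0.376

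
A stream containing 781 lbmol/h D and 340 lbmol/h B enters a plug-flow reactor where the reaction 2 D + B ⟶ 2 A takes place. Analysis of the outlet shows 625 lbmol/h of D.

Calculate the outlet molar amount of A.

For D: n = n₀ − 2ξ → 625 = 781 − 2ξ, giving ξ = 78 lbmol/h.
Outlet amounts (n = n₀ + ν ξ):
  D: 781 − 2(78) = 625
  B: 340 − 1(78) = 262
  A: 0 + 2(78) = 156

156 lbmol/h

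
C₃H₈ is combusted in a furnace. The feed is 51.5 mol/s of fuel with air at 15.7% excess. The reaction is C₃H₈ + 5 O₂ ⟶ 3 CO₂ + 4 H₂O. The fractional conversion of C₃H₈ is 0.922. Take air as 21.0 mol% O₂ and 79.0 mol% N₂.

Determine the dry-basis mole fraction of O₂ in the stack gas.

Stoichiometric O₂ = 5 × 51.5 = 257.5 mol/s; O₂ fed = 257.5 × 1.157 = 297.9 mol/s.
N₂ fed = 297.9 × 79/21 = 1121 mol/s.
Fuel reacted = 0.922 × 51.5 → ξ = 47.48 mol/s.
Outlet (n = n₀ + ν ξ):
  C₃H₈: 51.5 − 1(47.48) = 4.017
  O₂: 297.9 − 5(47.48) = 60.51
  N₂: 1121 (inert)
  CO₂: 0 + 3(47.48) = 142.4
  H₂O: 0 + 4(47.48) = 189.9
Dry total = 1328 mol/s; y_O₂ (dry) = 60.51 / 1328 = 0.04558.

0.0456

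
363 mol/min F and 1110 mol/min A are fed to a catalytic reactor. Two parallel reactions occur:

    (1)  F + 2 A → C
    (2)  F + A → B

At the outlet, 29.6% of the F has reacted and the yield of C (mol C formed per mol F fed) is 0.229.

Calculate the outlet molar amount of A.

919 mol/min

Yield of C: 1ξ₁ / 363 = 0.229 → ξ₁ = 83.13 mol/min.
Conversion of F: 1ξ₁ + 1ξ₂ = 0.296 × 363 = 107.4 → ξ₂ = 24.32 mol/min.
Outlet amounts (n = n₀ + Σ ν·ξ):
  F: 363 − 1(83.13) − 1(24.32) = 255.6
  A: 1110 − 2(83.13) − 1(24.32) = 919.4
  C: 0 + 1(83.13) = 83.13
  B: 0 + 1(24.32) = 24.32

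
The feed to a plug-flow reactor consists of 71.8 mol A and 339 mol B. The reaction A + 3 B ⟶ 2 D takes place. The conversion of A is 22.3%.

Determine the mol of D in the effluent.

A reacted = 0.223 × 71.8 = 16.01 mol; ν_A = −1, so ξ = 16.01/1 = 16.01 mol.
Outlet amounts (n = n₀ + ν ξ):
  A: 71.8 − 1(16.01) = 55.79
  B: 339 − 3(16.01) = 291
  D: 0 + 2(16.01) = 32.02

32 mol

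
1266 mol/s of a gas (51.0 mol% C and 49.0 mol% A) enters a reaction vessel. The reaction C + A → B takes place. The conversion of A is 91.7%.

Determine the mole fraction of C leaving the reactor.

0.11

A reacted = 0.917 × 620.3 = 568.9 mol/s; ν_A = −1, so ξ = 568.9/1 = 568.9 mol/s.
Outlet amounts (n = n₀ + ν ξ):
  C: 645.7 − 1(568.9) = 76.81
  A: 620.3 − 1(568.9) = 51.49
  B: 0 + 1(568.9) = 568.9
Total out = 697.1 mol/s; y_C = 76.81 / 697.1 = 0.1102.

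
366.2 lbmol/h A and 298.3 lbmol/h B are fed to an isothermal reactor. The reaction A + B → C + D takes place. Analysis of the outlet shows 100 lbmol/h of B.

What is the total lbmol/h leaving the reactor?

664 lbmol/h

For B: n = n₀ − 1ξ → 100 = 298.3 − 1ξ, giving ξ = 198.3 lbmol/h.
Outlet amounts (n = n₀ + ν ξ):
  A: 366.2 − 1(198.3) = 167.9
  B: 298.3 − 1(198.3) = 100
  C: 0 + 1(198.3) = 198.3
  D: 0 + 1(198.3) = 198.3
Total out = 167.9 + 100 + 198.3 + 198.3 = 664.5 lbmol/h.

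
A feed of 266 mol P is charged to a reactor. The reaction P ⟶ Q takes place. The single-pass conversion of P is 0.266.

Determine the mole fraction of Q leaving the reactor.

0.266

P reacted = 0.266 × 266 = 70.76 mol; ν_P = −1, so ξ = 70.76/1 = 70.76 mol.
Outlet amounts (n = n₀ + ν ξ):
  P: 266 − 1(70.76) = 195.2
  Q: 0 + 1(70.76) = 70.76
Total out = 266 mol; y_Q = 70.76 / 266 = 0.266.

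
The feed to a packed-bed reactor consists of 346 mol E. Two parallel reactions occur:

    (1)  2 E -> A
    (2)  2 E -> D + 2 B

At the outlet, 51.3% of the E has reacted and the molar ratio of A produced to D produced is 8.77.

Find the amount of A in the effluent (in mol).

79.7 mol

Conversion of E: E consumed = 0.513 × 346 = 177.5 mol = 2ξ₁ + 2ξ₂.
Selectivity: 1ξ₁ / (1ξ₂) = 8.77 → ξ₁ = 8.77 ξ₂.
Substitute: (2·8.77 + 2) ξ₂ = 177.5 → ξ₂ = 9.084 mol, ξ₁ = 79.67 mol.
Outlet amounts (n = n₀ + Σ ν·ξ):
  E: 346 − 2(79.67) − 2(9.084) = 168.5
  A: 0 + 1(79.67) = 79.67
  D: 0 + 1(9.084) = 9.084
  B: 0 + 2(9.084) = 18.17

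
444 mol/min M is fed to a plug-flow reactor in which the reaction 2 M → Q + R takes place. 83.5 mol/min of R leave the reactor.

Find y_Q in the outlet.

0.188

For R: n = n₀ + 1ξ → 83.5 = 0 + 1ξ, giving ξ = 83.5 mol/min.
Outlet amounts (n = n₀ + ν ξ):
  M: 444 − 2(83.5) = 277
  Q: 0 + 1(83.5) = 83.5
  R: 0 + 1(83.5) = 83.5
Total out = 444 mol/min; y_Q = 83.5 / 444 = 0.1881.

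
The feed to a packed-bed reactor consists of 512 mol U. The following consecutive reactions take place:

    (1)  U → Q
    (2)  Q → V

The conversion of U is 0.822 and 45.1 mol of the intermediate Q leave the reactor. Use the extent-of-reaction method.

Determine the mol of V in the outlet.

376 mol

Conversion of U: U consumed = 1ξ₁ = 0.822 × 512 → ξ₁ = 420.9 mol.
Q balance: n_Q = 0 + 1ξ₁ − 1ξ₂ = 45.1 → ξ₂ = (1·420.9 − 45.1)/1 = 375.8 mol.
Outlet amounts (n = n₀ + Σ ν·ξ):
  U: 512 − 1(420.9) = 91.14
  Q: 0 + 1(420.9) − 1(375.8) = 45.1
  V: 0 + 1(375.8) = 375.8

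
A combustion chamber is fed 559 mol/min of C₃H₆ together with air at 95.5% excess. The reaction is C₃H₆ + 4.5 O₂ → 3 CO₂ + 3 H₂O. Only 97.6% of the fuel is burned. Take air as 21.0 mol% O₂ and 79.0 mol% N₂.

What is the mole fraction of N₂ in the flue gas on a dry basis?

Stoichiometric O₂ = 4.5 × 559 = 2516 mol/min; O₂ fed = 2516 × 1.955 = 4918 mol/min.
N₂ fed = 4918 × 79/21 = 18500 mol/min.
Fuel reacted = 0.976 × 559 → ξ = 545.6 mol/min.
Outlet (n = n₀ + ν ξ):
  C₃H₆: 559 − 1(545.6) = 13.42
  O₂: 4918 − 4.5(545.6) = 2463
  N₂: 18500 (inert)
  CO₂: 0 + 3(545.6) = 1637
  H₂O: 0 + 3(545.6) = 1637
Dry total = 22610 mol/min; y_N₂ (dry) = 18500 / 22610 = 0.8181.

0.818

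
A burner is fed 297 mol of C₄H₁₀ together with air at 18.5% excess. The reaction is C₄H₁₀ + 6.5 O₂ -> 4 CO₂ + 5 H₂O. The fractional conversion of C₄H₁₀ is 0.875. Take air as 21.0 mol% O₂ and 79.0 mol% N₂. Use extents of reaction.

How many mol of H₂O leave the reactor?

Stoichiometric O₂ = 6.5 × 297 = 1930 mol; O₂ fed = 1930 × 1.185 = 2288 mol.
N₂ fed = 2288 × 79/21 = 8606 mol.
Fuel reacted = 0.875 × 297 → ξ = 259.9 mol.
Outlet (n = n₀ + ν ξ):
  C₄H₁₀: 297 − 1(259.9) = 37.12
  O₂: 2288 − 6.5(259.9) = 598.5
  N₂: 8606 (inert)
  CO₂: 0 + 4(259.9) = 1040
  H₂O: 0 + 5(259.9) = 1299

1300 mol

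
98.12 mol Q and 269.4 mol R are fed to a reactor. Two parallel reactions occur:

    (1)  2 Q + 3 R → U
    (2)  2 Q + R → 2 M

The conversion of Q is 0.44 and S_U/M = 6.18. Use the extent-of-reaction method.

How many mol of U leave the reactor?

20 mol

Conversion of Q: Q consumed = 0.44 × 98.12 = 43.17 mol = 2ξ₁ + 2ξ₂.
Selectivity: 1ξ₁ / (2ξ₂) = 6.18 → ξ₁ = 12.36 ξ₂.
Substitute: (2·12.36 + 2) ξ₂ = 43.17 → ξ₂ = 1.616 mol, ξ₁ = 19.97 mol.
Outlet amounts (n = n₀ + Σ ν·ξ):
  Q: 98.12 − 2(19.97) − 2(1.616) = 54.95
  R: 269.4 − 3(19.97) − 1(1.616) = 207.9
  U: 0 + 1(19.97) = 19.97
  M: 0 + 2(1.616) = 3.231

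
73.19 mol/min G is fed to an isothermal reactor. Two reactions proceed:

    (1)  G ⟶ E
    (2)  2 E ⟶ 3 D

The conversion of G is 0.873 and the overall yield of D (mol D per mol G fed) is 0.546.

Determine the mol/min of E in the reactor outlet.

37.3 mol/min

Conversion of G: G consumed = 1ξ₁ = 0.873 × 73.19 → ξ₁ = 63.89 mol/min.
Yield of D: 3ξ₂ / 73.19 = 0.546 → ξ₂ = 13.32 mol/min.
Outlet amounts (n = n₀ + Σ ν·ξ):
  G: 73.19 − 1(63.89) = 9.295
  E: 0 + 1(63.89) − 2(13.32) = 37.25
  D: 0 + 3(13.32) = 39.96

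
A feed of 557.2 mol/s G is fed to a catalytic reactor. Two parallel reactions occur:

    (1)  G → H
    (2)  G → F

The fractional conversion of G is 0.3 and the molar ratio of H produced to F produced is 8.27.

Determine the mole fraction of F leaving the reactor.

0.0324

Conversion of G: G consumed = 0.3 × 557.2 = 167.2 mol/s = 1ξ₁ + 1ξ₂.
Selectivity: 1ξ₁ / (1ξ₂) = 8.27 → ξ₁ = 8.27 ξ₂.
Substitute: (1·8.27 + 1) ξ₂ = 167.2 → ξ₂ = 18.03 mol/s, ξ₁ = 149.1 mol/s.
Outlet amounts (n = n₀ + Σ ν·ξ):
  G: 557.2 − 1(149.1) − 1(18.03) = 390
  H: 0 + 1(149.1) = 149.1
  F: 0 + 1(18.03) = 18.03
Total out = 557.2 mol/s; y_F = 18.03 / 557.2 = 0.03236.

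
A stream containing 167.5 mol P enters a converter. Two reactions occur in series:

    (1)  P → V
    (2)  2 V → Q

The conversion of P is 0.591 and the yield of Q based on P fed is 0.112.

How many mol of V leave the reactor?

61.5 mol

Conversion of P: P consumed = 1ξ₁ = 0.591 × 167.5 → ξ₁ = 98.99 mol.
Yield of Q: 1ξ₂ / 167.5 = 0.112 → ξ₂ = 18.76 mol.
Outlet amounts (n = n₀ + Σ ν·ξ):
  P: 167.5 − 1(98.99) = 68.51
  V: 0 + 1(98.99) − 2(18.76) = 61.47
  Q: 0 + 1(18.76) = 18.76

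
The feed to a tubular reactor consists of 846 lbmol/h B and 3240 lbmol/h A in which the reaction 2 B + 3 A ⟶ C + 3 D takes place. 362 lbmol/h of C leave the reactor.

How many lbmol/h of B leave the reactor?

For C: n = n₀ + 1ξ → 362 = 0 + 1ξ, giving ξ = 362 lbmol/h.
Outlet amounts (n = n₀ + ν ξ):
  B: 846 − 2(362) = 122
  A: 3240 − 3(362) = 2154
  C: 0 + 1(362) = 362
  D: 0 + 3(362) = 1086

122 lbmol/h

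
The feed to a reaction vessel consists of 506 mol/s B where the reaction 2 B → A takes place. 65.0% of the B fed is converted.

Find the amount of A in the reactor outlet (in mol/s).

164 mol/s

B reacted = 0.65 × 506 = 328.9 mol/s; ν_B = −2, so ξ = 328.9/2 = 164.5 mol/s.
Outlet amounts (n = n₀ + ν ξ):
  B: 506 − 2(164.5) = 177.1
  A: 0 + 1(164.5) = 164.5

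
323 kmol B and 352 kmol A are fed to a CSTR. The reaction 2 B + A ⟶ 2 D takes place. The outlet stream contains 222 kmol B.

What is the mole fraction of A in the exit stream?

For B: n = n₀ − 2ξ → 222 = 323 − 2ξ, giving ξ = 50.5 kmol.
Outlet amounts (n = n₀ + ν ξ):
  B: 323 − 2(50.5) = 222
  A: 352 − 1(50.5) = 301.5
  D: 0 + 2(50.5) = 101
Total out = 624.5 kmol; y_A = 301.5 / 624.5 = 0.4828.

0.483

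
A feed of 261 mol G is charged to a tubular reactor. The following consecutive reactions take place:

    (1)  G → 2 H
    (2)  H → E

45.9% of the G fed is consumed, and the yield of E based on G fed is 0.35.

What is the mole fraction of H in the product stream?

0.389

Conversion of G: G consumed = 1ξ₁ = 0.459 × 261 → ξ₁ = 119.8 mol.
Yield of E: 1ξ₂ / 261 = 0.35 → ξ₂ = 91.35 mol.
Outlet amounts (n = n₀ + Σ ν·ξ):
  G: 261 − 1(119.8) = 141.2
  H: 0 + 2(119.8) − 1(91.35) = 148.2
  E: 0 + 1(91.35) = 91.35
Total out = 380.8 mol; y_H = 148.2 / 380.8 = 0.3893.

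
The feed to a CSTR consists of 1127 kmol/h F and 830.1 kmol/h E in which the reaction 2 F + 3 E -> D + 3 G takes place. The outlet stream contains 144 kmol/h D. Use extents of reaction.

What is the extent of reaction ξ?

ξ = 144 kmol/h

For D: n = n₀ + 1ξ → 144 = 0 + 1ξ, giving ξ = 144 kmol/h.
Outlet amounts (n = n₀ + ν ξ):
  F: 1127 − 2(144) = 839
  E: 830.1 − 3(144) = 398.1
  D: 0 + 1(144) = 144
  G: 0 + 3(144) = 432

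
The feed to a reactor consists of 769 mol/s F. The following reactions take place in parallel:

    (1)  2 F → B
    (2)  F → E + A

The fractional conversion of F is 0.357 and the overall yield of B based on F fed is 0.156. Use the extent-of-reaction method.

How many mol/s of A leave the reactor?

Yield of B: 1ξ₁ / 769 = 0.156 → ξ₁ = 120 mol/s.
Conversion of F: 2ξ₁ + 1ξ₂ = 0.357 × 769 = 274.5 → ξ₂ = 34.61 mol/s.
Outlet amounts (n = n₀ + Σ ν·ξ):
  F: 769 − 2(120) − 1(34.61) = 494.5
  B: 0 + 1(120) = 120
  E: 0 + 1(34.61) = 34.61
  A: 0 + 1(34.61) = 34.61

34.6 mol/s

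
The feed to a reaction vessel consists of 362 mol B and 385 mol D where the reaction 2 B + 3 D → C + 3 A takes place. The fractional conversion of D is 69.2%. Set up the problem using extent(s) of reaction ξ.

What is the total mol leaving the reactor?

D reacted = 0.692 × 385 = 266.4 mol; ν_D = −3, so ξ = 266.4/3 = 88.81 mol.
Outlet amounts (n = n₀ + ν ξ):
  B: 362 − 2(88.81) = 184.4
  D: 385 − 3(88.81) = 118.6
  C: 0 + 1(88.81) = 88.81
  A: 0 + 3(88.81) = 266.4
Total out = 184.4 + 118.6 + 88.81 + 266.4 = 658.2 mol.

658 mol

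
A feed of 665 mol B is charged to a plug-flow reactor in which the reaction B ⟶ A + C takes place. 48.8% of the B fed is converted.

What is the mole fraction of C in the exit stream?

B reacted = 0.488 × 665 = 324.5 mol; ν_B = −1, so ξ = 324.5/1 = 324.5 mol.
Outlet amounts (n = n₀ + ν ξ):
  B: 665 − 1(324.5) = 340.5
  A: 0 + 1(324.5) = 324.5
  C: 0 + 1(324.5) = 324.5
Total out = 989.5 mol; y_C = 324.5 / 989.5 = 0.328.

0.328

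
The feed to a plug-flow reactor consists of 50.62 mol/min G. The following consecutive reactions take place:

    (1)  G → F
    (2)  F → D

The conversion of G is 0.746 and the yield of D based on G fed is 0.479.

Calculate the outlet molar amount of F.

Conversion of G: G consumed = 1ξ₁ = 0.746 × 50.62 → ξ₁ = 37.76 mol/min.
Yield of D: 1ξ₂ / 50.62 = 0.479 → ξ₂ = 24.25 mol/min.
Outlet amounts (n = n₀ + Σ ν·ξ):
  G: 50.62 − 1(37.76) = 12.86
  F: 0 + 1(37.76) − 1(24.25) = 13.52
  D: 0 + 1(24.25) = 24.25

13.5 mol/min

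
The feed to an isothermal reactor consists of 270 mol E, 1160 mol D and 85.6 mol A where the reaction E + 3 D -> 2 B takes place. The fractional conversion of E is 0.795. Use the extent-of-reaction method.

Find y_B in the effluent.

E reacted = 0.795 × 270 = 214.7 mol; ν_E = −1, so ξ = 214.7/1 = 214.7 mol.
Outlet amounts (n = n₀ + ν ξ):
  E: 270 − 1(214.7) = 55.35
  D: 1160 − 3(214.7) = 516
  B: 0 + 2(214.7) = 429.3
  A: 85.6 (inert)
Total out = 1086 mol; y_B = 429.3 / 1086 = 0.3952.

0.395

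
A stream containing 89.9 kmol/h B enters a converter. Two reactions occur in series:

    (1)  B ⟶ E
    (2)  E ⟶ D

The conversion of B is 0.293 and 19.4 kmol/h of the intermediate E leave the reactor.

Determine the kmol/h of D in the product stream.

Conversion of B: B consumed = 1ξ₁ = 0.293 × 89.9 → ξ₁ = 26.34 kmol/h.
E balance: n_E = 0 + 1ξ₁ − 1ξ₂ = 19.4 → ξ₂ = (1·26.34 − 19.4)/1 = 6.941 kmol/h.
Outlet amounts (n = n₀ + Σ ν·ξ):
  B: 89.9 − 1(26.34) = 63.56
  E: 0 + 1(26.34) − 1(6.941) = 19.4
  D: 0 + 1(6.941) = 6.941

6.94 kmol/h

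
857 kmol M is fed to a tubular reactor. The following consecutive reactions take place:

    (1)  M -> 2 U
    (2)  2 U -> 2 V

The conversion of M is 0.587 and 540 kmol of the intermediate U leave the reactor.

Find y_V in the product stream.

Conversion of M: M consumed = 1ξ₁ = 0.587 × 857 → ξ₁ = 503.1 kmol.
U balance: n_U = 0 + 2ξ₁ − 2ξ₂ = 540 → ξ₂ = (2·503.1 − 540)/2 = 233.1 kmol.
Outlet amounts (n = n₀ + Σ ν·ξ):
  M: 857 − 1(503.1) = 353.9
  U: 0 + 2(503.1) − 2(233.1) = 540
  V: 0 + 2(233.1) = 466.1
Total out = 1360 kmol; y_V = 466.1 / 1360 = 0.3427.

0.343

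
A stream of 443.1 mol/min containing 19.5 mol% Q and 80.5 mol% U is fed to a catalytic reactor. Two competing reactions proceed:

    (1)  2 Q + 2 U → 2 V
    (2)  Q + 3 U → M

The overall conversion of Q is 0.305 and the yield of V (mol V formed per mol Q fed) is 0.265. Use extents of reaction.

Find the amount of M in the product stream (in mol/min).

3.46 mol/min

Yield of V: 2ξ₁ / 86.4 = 0.265 → ξ₁ = 11.45 mol/min.
Conversion of Q: 2ξ₁ + 1ξ₂ = 0.305 × 86.4 = 26.35 → ξ₂ = 3.456 mol/min.
Outlet amounts (n = n₀ + Σ ν·ξ):
  Q: 86.4 − 2(11.45) − 1(3.456) = 60.05
  U: 356.7 − 2(11.45) − 3(3.456) = 323.4
  V: 0 + 2(11.45) = 22.9
  M: 0 + 1(3.456) = 3.456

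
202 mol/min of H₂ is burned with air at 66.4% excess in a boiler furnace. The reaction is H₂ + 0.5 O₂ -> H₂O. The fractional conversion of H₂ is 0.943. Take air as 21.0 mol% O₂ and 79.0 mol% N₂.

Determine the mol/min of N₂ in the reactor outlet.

632 mol/min

Stoichiometric O₂ = 0.5 × 202 = 101 mol/min; O₂ fed = 101 × 1.664 = 168.1 mol/min.
N₂ fed = 168.1 × 79/21 = 632.2 mol/min.
Fuel reacted = 0.943 × 202 → ξ = 190.5 mol/min.
Outlet (n = n₀ + ν ξ):
  H₂: 202 − 1(190.5) = 11.51
  O₂: 168.1 − 0.5(190.5) = 72.82
  N₂: 632.2 (inert)
  H₂O: 0 + 1(190.5) = 190.5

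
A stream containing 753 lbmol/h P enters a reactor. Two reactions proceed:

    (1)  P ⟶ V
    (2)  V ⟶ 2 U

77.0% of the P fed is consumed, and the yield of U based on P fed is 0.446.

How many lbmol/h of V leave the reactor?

Conversion of P: P consumed = 1ξ₁ = 0.77 × 753 → ξ₁ = 579.8 lbmol/h.
Yield of U: 2ξ₂ / 753 = 0.446 → ξ₂ = 167.9 lbmol/h.
Outlet amounts (n = n₀ + Σ ν·ξ):
  P: 753 − 1(579.8) = 173.2
  V: 0 + 1(579.8) − 1(167.9) = 411.9
  U: 0 + 2(167.9) = 335.8

412 lbmol/h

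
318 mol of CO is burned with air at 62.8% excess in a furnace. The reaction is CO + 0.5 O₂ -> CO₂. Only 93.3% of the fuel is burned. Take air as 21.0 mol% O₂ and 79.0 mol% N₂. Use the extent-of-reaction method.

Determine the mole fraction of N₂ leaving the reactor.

0.694

Stoichiometric O₂ = 0.5 × 318 = 159 mol; O₂ fed = 159 × 1.628 = 258.9 mol.
N₂ fed = 258.9 × 79/21 = 973.8 mol.
Fuel reacted = 0.933 × 318 → ξ = 296.7 mol.
Outlet (n = n₀ + ν ξ):
  CO: 318 − 1(296.7) = 21.31
  O₂: 258.9 − 0.5(296.7) = 110.5
  N₂: 973.8 (inert)
  CO₂: 0 + 1(296.7) = 296.7
Total out = 1402 mol; y_N₂ = 973.8 / 1402 = 0.6944.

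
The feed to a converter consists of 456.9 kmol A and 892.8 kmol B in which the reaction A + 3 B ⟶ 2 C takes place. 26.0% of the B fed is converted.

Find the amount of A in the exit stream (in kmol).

380 kmol

B reacted = 0.26 × 892.8 = 232.1 kmol; ν_B = −3, so ξ = 232.1/3 = 77.38 kmol.
Outlet amounts (n = n₀ + ν ξ):
  A: 456.9 − 1(77.38) = 379.5
  B: 892.8 − 3(77.38) = 660.7
  C: 0 + 2(77.38) = 154.8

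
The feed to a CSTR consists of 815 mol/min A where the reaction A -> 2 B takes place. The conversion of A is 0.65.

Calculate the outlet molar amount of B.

1060 mol/min

A reacted = 0.65 × 815 = 529.8 mol/min; ν_A = −1, so ξ = 529.8/1 = 529.8 mol/min.
Outlet amounts (n = n₀ + ν ξ):
  A: 815 − 1(529.8) = 285.2
  B: 0 + 2(529.8) = 1060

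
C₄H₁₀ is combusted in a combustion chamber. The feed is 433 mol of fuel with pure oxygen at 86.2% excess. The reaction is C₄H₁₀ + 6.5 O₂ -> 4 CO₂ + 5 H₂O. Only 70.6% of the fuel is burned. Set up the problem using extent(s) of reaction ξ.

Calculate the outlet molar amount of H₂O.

1530 mol

Stoichiometric O₂ = 6.5 × 433 = 2814 mol; O₂ fed = 2814 × 1.862 = 5241 mol.
Fuel reacted = 0.706 × 433 → ξ = 305.7 mol.
Outlet (n = n₀ + ν ξ):
  C₄H₁₀: 433 − 1(305.7) = 127.3
  O₂: 5241 − 6.5(305.7) = 3254
  CO₂: 0 + 4(305.7) = 1223
  H₂O: 0 + 5(305.7) = 1528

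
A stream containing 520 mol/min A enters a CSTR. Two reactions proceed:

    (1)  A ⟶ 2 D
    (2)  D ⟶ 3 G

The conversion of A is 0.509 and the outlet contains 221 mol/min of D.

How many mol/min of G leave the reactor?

Conversion of A: A consumed = 1ξ₁ = 0.509 × 520 → ξ₁ = 264.7 mol/min.
D balance: n_D = 0 + 2ξ₁ − 1ξ₂ = 221 → ξ₂ = (2·264.7 − 221)/1 = 308.4 mol/min.
Outlet amounts (n = n₀ + Σ ν·ξ):
  A: 520 − 1(264.7) = 255.3
  D: 0 + 2(264.7) − 1(308.4) = 221
  G: 0 + 3(308.4) = 925.1

925 mol/min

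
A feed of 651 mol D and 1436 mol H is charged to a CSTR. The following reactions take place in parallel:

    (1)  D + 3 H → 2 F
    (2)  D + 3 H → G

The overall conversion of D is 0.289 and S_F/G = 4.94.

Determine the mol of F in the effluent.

268 mol

Conversion of D: D consumed = 0.289 × 651 = 188.1 mol = 1ξ₁ + 1ξ₂.
Selectivity: 2ξ₁ / (1ξ₂) = 4.94 → ξ₁ = 2.47 ξ₂.
Substitute: (1·2.47 + 1) ξ₂ = 188.1 → ξ₂ = 54.22 mol, ξ₁ = 133.9 mol.
Outlet amounts (n = n₀ + Σ ν·ξ):
  D: 651 − 1(133.9) − 1(54.22) = 462.9
  H: 1436 − 3(133.9) − 3(54.22) = 871.6
  F: 0 + 2(133.9) = 267.8
  G: 0 + 1(54.22) = 54.22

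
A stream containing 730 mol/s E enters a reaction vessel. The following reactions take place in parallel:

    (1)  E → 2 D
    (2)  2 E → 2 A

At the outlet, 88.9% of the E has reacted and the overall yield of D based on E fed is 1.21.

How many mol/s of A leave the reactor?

207 mol/s

Yield of D: 2ξ₁ / 730 = 1.21 → ξ₁ = 441.6 mol/s.
Conversion of E: 1ξ₁ + 2ξ₂ = 0.889 × 730 = 649 → ξ₂ = 103.7 mol/s.
Outlet amounts (n = n₀ + Σ ν·ξ):
  E: 730 − 1(441.6) − 2(103.7) = 81.03
  D: 0 + 2(441.6) = 883.3
  A: 0 + 2(103.7) = 207.3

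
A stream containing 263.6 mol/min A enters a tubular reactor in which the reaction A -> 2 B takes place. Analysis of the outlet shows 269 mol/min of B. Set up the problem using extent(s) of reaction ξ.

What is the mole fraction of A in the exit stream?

0.324

For B: n = n₀ + 2ξ → 269 = 0 + 2ξ, giving ξ = 134.5 mol/min.
Outlet amounts (n = n₀ + ν ξ):
  A: 263.6 − 1(134.5) = 129.1
  B: 0 + 2(134.5) = 269
Total out = 398.1 mol/min; y_A = 129.1 / 398.1 = 0.3243.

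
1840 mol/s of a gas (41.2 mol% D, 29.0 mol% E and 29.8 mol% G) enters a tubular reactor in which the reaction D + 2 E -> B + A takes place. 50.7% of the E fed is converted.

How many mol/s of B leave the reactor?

135 mol/s

E reacted = 0.507 × 533.6 = 270.5 mol/s; ν_E = −2, so ξ = 270.5/2 = 135.3 mol/s.
Outlet amounts (n = n₀ + ν ξ):
  D: 758.1 − 1(135.3) = 622.8
  E: 533.6 − 2(135.3) = 263.1
  B: 0 + 1(135.3) = 135.3
  A: 0 + 1(135.3) = 135.3
  G: 548.3 (inert)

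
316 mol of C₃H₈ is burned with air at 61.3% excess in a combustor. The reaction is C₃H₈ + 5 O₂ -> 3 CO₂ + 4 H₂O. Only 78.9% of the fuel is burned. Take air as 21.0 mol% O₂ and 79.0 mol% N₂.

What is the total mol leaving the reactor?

Stoichiometric O₂ = 5 × 316 = 1580 mol; O₂ fed = 1580 × 1.613 = 2549 mol.
N₂ fed = 2549 × 79/21 = 9587 mol.
Fuel reacted = 0.789 × 316 → ξ = 249.3 mol.
Outlet (n = n₀ + ν ξ):
  C₃H₈: 316 − 1(249.3) = 66.68
  O₂: 2549 − 5(249.3) = 1302
  N₂: 9587 (inert)
  CO₂: 0 + 3(249.3) = 748
  H₂O: 0 + 4(249.3) = 997.3
Total out = 66.68 + 1302 + 9587 + 748 + 997.3 = 12700 mol.

12700 mol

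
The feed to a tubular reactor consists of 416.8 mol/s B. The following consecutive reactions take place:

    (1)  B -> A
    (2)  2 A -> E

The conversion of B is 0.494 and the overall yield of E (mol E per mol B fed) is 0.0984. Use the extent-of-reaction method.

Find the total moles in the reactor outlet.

376 mol/s

Conversion of B: B consumed = 1ξ₁ = 0.494 × 416.8 → ξ₁ = 205.9 mol/s.
Yield of E: 1ξ₂ / 416.8 = 0.0984 → ξ₂ = 41.01 mol/s.
Outlet amounts (n = n₀ + Σ ν·ξ):
  B: 416.8 − 1(205.9) = 210.9
  A: 0 + 1(205.9) − 2(41.01) = 123.9
  E: 0 + 1(41.01) = 41.01
Total out = 210.9 + 123.9 + 41.01 = 375.8 mol/s.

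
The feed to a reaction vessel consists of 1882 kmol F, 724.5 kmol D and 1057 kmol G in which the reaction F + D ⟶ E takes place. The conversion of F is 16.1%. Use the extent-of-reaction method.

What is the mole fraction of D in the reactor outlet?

0.125

F reacted = 0.161 × 1882 = 303 kmol; ν_F = −1, so ξ = 303/1 = 303 kmol.
Outlet amounts (n = n₀ + ν ξ):
  F: 1882 − 1(303) = 1579
  D: 724.5 − 1(303) = 421.5
  E: 0 + 1(303) = 303
  G: 1057 (inert)
Total out = 3360 kmol; y_D = 421.5 / 3360 = 0.1254.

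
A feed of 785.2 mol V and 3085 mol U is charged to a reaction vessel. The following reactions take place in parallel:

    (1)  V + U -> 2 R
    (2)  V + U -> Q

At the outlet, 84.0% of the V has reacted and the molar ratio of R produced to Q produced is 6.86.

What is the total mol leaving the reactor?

Conversion of V: V consumed = 0.84 × 785.2 = 659.6 mol = 1ξ₁ + 1ξ₂.
Selectivity: 2ξ₁ / (1ξ₂) = 6.86 → ξ₁ = 3.43 ξ₂.
Substitute: (1·3.43 + 1) ξ₂ = 659.6 → ξ₂ = 148.9 mol, ξ₁ = 510.7 mol.
Outlet amounts (n = n₀ + Σ ν·ξ):
  V: 785.2 − 1(510.7) − 1(148.9) = 125.6
  U: 3085 − 1(510.7) − 1(148.9) = 2425
  R: 0 + 2(510.7) = 1021
  Q: 0 + 1(148.9) = 148.9
Total out = 125.6 + 2425 + 1021 + 148.9 = 3721 mol.

3720 mol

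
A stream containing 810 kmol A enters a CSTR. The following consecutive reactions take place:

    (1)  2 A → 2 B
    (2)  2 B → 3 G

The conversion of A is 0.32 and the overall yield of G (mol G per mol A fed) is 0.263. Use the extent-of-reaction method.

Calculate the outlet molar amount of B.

117 kmol

Conversion of A: A consumed = 2ξ₁ = 0.32 × 810 → ξ₁ = 129.6 kmol.
Yield of G: 3ξ₂ / 810 = 0.263 → ξ₂ = 71.01 kmol.
Outlet amounts (n = n₀ + Σ ν·ξ):
  A: 810 − 2(129.6) = 550.8
  B: 0 + 2(129.6) − 2(71.01) = 117.2
  G: 0 + 3(71.01) = 213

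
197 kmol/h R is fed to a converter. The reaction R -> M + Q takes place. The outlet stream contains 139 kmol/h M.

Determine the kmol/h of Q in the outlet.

139 kmol/h

For M: n = n₀ + 1ξ → 139 = 0 + 1ξ, giving ξ = 139 kmol/h.
Outlet amounts (n = n₀ + ν ξ):
  R: 197 − 1(139) = 58
  M: 0 + 1(139) = 139
  Q: 0 + 1(139) = 139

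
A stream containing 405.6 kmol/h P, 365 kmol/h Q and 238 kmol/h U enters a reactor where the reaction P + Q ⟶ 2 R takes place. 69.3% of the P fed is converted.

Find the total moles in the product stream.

P reacted = 0.693 × 405.6 = 281.1 kmol/h; ν_P = −1, so ξ = 281.1/1 = 281.1 kmol/h.
Outlet amounts (n = n₀ + ν ξ):
  P: 405.6 − 1(281.1) = 124.5
  Q: 365 − 1(281.1) = 83.92
  R: 0 + 2(281.1) = 562.2
  U: 238 (inert)
Total out = 124.5 + 83.92 + 562.2 + 238 = 1009 kmol/h.

1010 kmol/h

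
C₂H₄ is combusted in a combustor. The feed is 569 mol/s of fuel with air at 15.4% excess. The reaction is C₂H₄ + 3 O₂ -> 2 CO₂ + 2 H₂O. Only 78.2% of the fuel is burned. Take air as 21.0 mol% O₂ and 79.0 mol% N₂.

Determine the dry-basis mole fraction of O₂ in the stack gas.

0.0701

Stoichiometric O₂ = 3 × 569 = 1707 mol/s; O₂ fed = 1707 × 1.154 = 1970 mol/s.
N₂ fed = 1970 × 79/21 = 7410 mol/s.
Fuel reacted = 0.782 × 569 → ξ = 445 mol/s.
Outlet (n = n₀ + ν ξ):
  C₂H₄: 569 − 1(445) = 124
  O₂: 1970 − 3(445) = 635
  N₂: 7410 (inert)
  CO₂: 0 + 2(445) = 889.9
  H₂O: 0 + 2(445) = 889.9
Dry total = 9059 mol/s; y_O₂ (dry) = 635 / 9059 = 0.07009.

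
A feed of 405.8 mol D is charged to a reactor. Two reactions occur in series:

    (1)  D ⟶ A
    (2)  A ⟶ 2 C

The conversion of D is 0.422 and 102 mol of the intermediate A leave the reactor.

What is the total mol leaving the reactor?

475 mol

Conversion of D: D consumed = 1ξ₁ = 0.422 × 405.8 → ξ₁ = 171.2 mol.
A balance: n_A = 0 + 1ξ₁ − 1ξ₂ = 102 → ξ₂ = (1·171.2 − 102)/1 = 69.25 mol.
Outlet amounts (n = n₀ + Σ ν·ξ):
  D: 405.8 − 1(171.2) = 234.6
  A: 0 + 1(171.2) − 1(69.25) = 102
  C: 0 + 2(69.25) = 138.5
Total out = 234.6 + 102 + 138.5 = 475 mol.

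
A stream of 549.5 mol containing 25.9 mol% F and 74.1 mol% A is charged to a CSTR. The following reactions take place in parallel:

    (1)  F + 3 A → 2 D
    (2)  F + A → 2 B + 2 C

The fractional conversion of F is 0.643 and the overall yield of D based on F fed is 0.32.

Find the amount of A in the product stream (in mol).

Yield of D: 2ξ₁ / 142.3 = 0.32 → ξ₁ = 22.77 mol.
Conversion of F: 1ξ₁ + 1ξ₂ = 0.643 × 142.3 = 91.51 → ξ₂ = 68.74 mol.
Outlet amounts (n = n₀ + Σ ν·ξ):
  F: 142.3 − 1(22.77) − 1(68.74) = 50.81
  A: 407.2 − 3(22.77) − 1(68.74) = 270.1
  D: 0 + 2(22.77) = 45.54
  B: 0 + 2(68.74) = 137.5
  C: 0 + 2(68.74) = 137.5

270 mol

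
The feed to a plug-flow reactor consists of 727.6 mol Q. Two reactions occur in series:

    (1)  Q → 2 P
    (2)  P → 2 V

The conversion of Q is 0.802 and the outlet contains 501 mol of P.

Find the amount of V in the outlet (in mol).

Conversion of Q: Q consumed = 1ξ₁ = 0.802 × 727.6 → ξ₁ = 583.5 mol.
P balance: n_P = 0 + 2ξ₁ − 1ξ₂ = 501 → ξ₂ = (2·583.5 − 501)/1 = 666.1 mol.
Outlet amounts (n = n₀ + Σ ν·ξ):
  Q: 727.6 − 1(583.5) = 144.1
  P: 0 + 2(583.5) − 1(666.1) = 501
  V: 0 + 2(666.1) = 1332

1330 mol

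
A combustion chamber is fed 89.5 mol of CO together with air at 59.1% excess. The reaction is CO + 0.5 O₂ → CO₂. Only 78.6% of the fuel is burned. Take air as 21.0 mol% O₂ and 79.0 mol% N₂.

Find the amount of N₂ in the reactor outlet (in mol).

Stoichiometric O₂ = 0.5 × 89.5 = 44.75 mol; O₂ fed = 44.75 × 1.591 = 71.2 mol.
N₂ fed = 71.2 × 79/21 = 267.8 mol.
Fuel reacted = 0.786 × 89.5 → ξ = 70.35 mol.
Outlet (n = n₀ + ν ξ):
  CO: 89.5 − 1(70.35) = 19.15
  O₂: 71.2 − 0.5(70.35) = 36.02
  N₂: 267.8 (inert)
  CO₂: 0 + 1(70.35) = 70.35

268 mol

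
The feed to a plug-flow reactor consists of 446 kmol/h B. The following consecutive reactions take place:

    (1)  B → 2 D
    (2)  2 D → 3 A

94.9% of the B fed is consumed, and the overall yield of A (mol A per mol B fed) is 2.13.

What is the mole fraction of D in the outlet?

Conversion of B: B consumed = 1ξ₁ = 0.949 × 446 → ξ₁ = 423.3 kmol/h.
Yield of A: 3ξ₂ / 446 = 2.13 → ξ₂ = 316.7 kmol/h.
Outlet amounts (n = n₀ + Σ ν·ξ):
  B: 446 − 1(423.3) = 22.75
  D: 0 + 2(423.3) − 2(316.7) = 213.2
  A: 0 + 3(316.7) = 950
Total out = 1186 kmol/h; y_D = 213.2 / 1186 = 0.1798.

0.18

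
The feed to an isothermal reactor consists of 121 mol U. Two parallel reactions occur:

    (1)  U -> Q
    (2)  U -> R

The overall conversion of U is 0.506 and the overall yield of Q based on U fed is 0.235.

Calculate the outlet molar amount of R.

Yield of Q: 1ξ₁ / 121 = 0.235 → ξ₁ = 28.43 mol.
Conversion of U: 1ξ₁ + 1ξ₂ = 0.506 × 121 = 61.23 → ξ₂ = 32.79 mol.
Outlet amounts (n = n₀ + Σ ν·ξ):
  U: 121 − 1(28.43) − 1(32.79) = 59.77
  Q: 0 + 1(28.43) = 28.43
  R: 0 + 1(32.79) = 32.79

32.8 mol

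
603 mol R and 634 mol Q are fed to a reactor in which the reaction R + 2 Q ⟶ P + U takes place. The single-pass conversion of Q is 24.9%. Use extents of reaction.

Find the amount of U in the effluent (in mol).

Q reacted = 0.249 × 634 = 157.9 mol; ν_Q = −2, so ξ = 157.9/2 = 78.93 mol.
Outlet amounts (n = n₀ + ν ξ):
  R: 603 − 1(78.93) = 524.1
  Q: 634 − 2(78.93) = 476.1
  P: 0 + 1(78.93) = 78.93
  U: 0 + 1(78.93) = 78.93

78.9 mol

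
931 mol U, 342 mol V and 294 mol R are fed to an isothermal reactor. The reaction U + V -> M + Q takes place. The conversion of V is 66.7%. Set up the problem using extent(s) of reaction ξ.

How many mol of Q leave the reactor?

V reacted = 0.667 × 342 = 228.1 mol; ν_V = −1, so ξ = 228.1/1 = 228.1 mol.
Outlet amounts (n = n₀ + ν ξ):
  U: 931 − 1(228.1) = 702.9
  V: 342 − 1(228.1) = 113.9
  M: 0 + 1(228.1) = 228.1
  Q: 0 + 1(228.1) = 228.1
  R: 294 (inert)

228 mol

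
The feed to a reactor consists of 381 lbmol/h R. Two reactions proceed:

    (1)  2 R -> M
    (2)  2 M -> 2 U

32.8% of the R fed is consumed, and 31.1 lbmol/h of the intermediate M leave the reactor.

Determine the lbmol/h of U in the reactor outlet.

31.4 lbmol/h

Conversion of R: R consumed = 2ξ₁ = 0.328 × 381 → ξ₁ = 62.48 lbmol/h.
M balance: n_M = 0 + 1ξ₁ − 2ξ₂ = 31.1 → ξ₂ = (1·62.48 − 31.1)/2 = 15.69 lbmol/h.
Outlet amounts (n = n₀ + Σ ν·ξ):
  R: 381 − 2(62.48) = 256
  M: 0 + 1(62.48) − 2(15.69) = 31.1
  U: 0 + 2(15.69) = 31.38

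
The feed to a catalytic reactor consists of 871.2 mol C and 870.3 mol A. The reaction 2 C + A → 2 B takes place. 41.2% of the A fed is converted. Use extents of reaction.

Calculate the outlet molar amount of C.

A reacted = 0.412 × 870.3 = 358.6 mol; ν_A = −1, so ξ = 358.6/1 = 358.6 mol.
Outlet amounts (n = n₀ + ν ξ):
  C: 871.2 − 2(358.6) = 154.1
  A: 870.3 − 1(358.6) = 511.7
  B: 0 + 2(358.6) = 717.1

154 mol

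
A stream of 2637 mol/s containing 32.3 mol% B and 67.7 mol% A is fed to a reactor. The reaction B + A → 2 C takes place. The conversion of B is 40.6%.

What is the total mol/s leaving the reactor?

2640 mol/s

B reacted = 0.406 × 851.8 = 345.8 mol/s; ν_B = −1, so ξ = 345.8/1 = 345.8 mol/s.
Outlet amounts (n = n₀ + ν ξ):
  B: 851.8 − 1(345.8) = 505.9
  A: 1785 − 1(345.8) = 1439
  C: 0 + 2(345.8) = 691.6
Total out = 505.9 + 1439 + 691.6 = 2637 mol/s.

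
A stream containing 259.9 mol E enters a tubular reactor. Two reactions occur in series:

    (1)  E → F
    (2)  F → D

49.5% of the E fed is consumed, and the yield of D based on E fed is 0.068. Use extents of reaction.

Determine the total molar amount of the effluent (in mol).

260 mol

Conversion of E: E consumed = 1ξ₁ = 0.495 × 259.9 → ξ₁ = 128.7 mol.
Yield of D: 1ξ₂ / 259.9 = 0.068 → ξ₂ = 17.67 mol.
Outlet amounts (n = n₀ + Σ ν·ξ):
  E: 259.9 − 1(128.7) = 131.2
  F: 0 + 1(128.7) − 1(17.67) = 111
  D: 0 + 1(17.67) = 17.67
Total out = 131.2 + 111 + 17.67 = 259.9 mol.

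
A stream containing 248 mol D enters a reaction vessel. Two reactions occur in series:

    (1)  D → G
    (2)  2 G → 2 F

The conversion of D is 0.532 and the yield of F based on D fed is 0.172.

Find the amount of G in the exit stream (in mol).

Conversion of D: D consumed = 1ξ₁ = 0.532 × 248 → ξ₁ = 131.9 mol.
Yield of F: 2ξ₂ / 248 = 0.172 → ξ₂ = 21.33 mol.
Outlet amounts (n = n₀ + Σ ν·ξ):
  D: 248 − 1(131.9) = 116.1
  G: 0 + 1(131.9) − 2(21.33) = 89.28
  F: 0 + 2(21.33) = 42.66

89.3 mol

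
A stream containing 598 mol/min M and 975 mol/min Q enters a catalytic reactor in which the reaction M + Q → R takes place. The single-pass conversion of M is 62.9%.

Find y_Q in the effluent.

0.5

M reacted = 0.629 × 598 = 376.1 mol/min; ν_M = −1, so ξ = 376.1/1 = 376.1 mol/min.
Outlet amounts (n = n₀ + ν ξ):
  M: 598 − 1(376.1) = 221.9
  Q: 975 − 1(376.1) = 598.9
  R: 0 + 1(376.1) = 376.1
Total out = 1197 mol/min; y_Q = 598.9 / 1197 = 0.5004.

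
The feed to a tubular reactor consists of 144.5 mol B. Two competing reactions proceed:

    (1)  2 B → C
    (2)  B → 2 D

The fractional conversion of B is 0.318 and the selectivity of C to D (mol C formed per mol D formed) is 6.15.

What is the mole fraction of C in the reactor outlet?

0.178

Conversion of B: B consumed = 0.318 × 144.5 = 45.95 mol = 2ξ₁ + 1ξ₂.
Selectivity: 1ξ₁ / (2ξ₂) = 6.15 → ξ₁ = 12.3 ξ₂.
Substitute: (2·12.3 + 1) ξ₂ = 45.95 → ξ₂ = 1.795 mol, ξ₁ = 22.08 mol.
Outlet amounts (n = n₀ + Σ ν·ξ):
  B: 144.5 − 2(22.08) − 1(1.795) = 98.55
  C: 0 + 1(22.08) = 22.08
  D: 0 + 2(1.795) = 3.59
Total out = 124.2 mol; y_C = 22.08 / 124.2 = 0.1777.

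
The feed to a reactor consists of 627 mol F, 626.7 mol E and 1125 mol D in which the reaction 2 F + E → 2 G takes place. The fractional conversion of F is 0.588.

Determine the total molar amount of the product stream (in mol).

F reacted = 0.588 × 627 = 368.7 mol; ν_F = −2, so ξ = 368.7/2 = 184.3 mol.
Outlet amounts (n = n₀ + ν ξ):
  F: 627 − 2(184.3) = 258.3
  E: 626.7 − 1(184.3) = 442.4
  G: 0 + 2(184.3) = 368.7
  D: 1125 (inert)
Total out = 258.3 + 442.4 + 368.7 + 1125 = 2194 mol.

2190 mol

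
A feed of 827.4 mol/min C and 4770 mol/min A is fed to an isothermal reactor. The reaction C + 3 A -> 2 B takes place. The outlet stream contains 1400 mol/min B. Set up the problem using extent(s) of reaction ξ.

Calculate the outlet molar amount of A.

2670 mol/min

For B: n = n₀ + 2ξ → 1400 = 0 + 2ξ, giving ξ = 700 mol/min.
Outlet amounts (n = n₀ + ν ξ):
  C: 827.4 − 1(700) = 127.4
  A: 4770 − 3(700) = 2670
  B: 0 + 2(700) = 1400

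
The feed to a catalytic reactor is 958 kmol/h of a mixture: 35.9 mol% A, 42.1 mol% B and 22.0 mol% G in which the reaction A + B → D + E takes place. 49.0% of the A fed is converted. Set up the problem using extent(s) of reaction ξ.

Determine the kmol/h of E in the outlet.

169 kmol/h

A reacted = 0.49 × 343.9 = 168.5 kmol/h; ν_A = −1, so ξ = 168.5/1 = 168.5 kmol/h.
Outlet amounts (n = n₀ + ν ξ):
  A: 343.9 − 1(168.5) = 175.4
  B: 403.3 − 1(168.5) = 234.8
  D: 0 + 1(168.5) = 168.5
  E: 0 + 1(168.5) = 168.5
  G: 210.8 (inert)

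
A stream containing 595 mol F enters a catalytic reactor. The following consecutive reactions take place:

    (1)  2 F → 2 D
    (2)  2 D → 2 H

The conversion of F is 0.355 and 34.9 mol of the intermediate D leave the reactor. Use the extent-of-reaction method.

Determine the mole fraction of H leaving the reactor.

Conversion of F: F consumed = 2ξ₁ = 0.355 × 595 → ξ₁ = 105.6 mol.
D balance: n_D = 0 + 2ξ₁ − 2ξ₂ = 34.9 → ξ₂ = (2·105.6 − 34.9)/2 = 88.16 mol.
Outlet amounts (n = n₀ + Σ ν·ξ):
  F: 595 − 2(105.6) = 383.8
  D: 0 + 2(105.6) − 2(88.16) = 34.9
  H: 0 + 2(88.16) = 176.3
Total out = 595 mol; y_H = 176.3 / 595 = 0.2963.

0.296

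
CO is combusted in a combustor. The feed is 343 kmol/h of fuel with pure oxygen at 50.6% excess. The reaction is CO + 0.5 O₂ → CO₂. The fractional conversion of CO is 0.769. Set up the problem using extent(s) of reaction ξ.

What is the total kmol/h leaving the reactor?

469 kmol/h

Stoichiometric O₂ = 0.5 × 343 = 171.5 kmol/h; O₂ fed = 171.5 × 1.506 = 258.3 kmol/h.
Fuel reacted = 0.769 × 343 → ξ = 263.8 kmol/h.
Outlet (n = n₀ + ν ξ):
  CO: 343 − 1(263.8) = 79.23
  O₂: 258.3 − 0.5(263.8) = 126.4
  CO₂: 0 + 1(263.8) = 263.8
Total out = 79.23 + 126.4 + 263.8 = 469.4 kmol/h.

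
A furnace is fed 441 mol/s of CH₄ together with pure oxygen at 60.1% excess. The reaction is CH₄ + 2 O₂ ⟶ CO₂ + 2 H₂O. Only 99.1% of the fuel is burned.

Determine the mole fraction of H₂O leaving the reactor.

Stoichiometric O₂ = 2 × 441 = 882 mol/s; O₂ fed = 882 × 1.601 = 1412 mol/s.
Fuel reacted = 0.991 × 441 → ξ = 437 mol/s.
Outlet (n = n₀ + ν ξ):
  CH₄: 441 − 1(437) = 3.969
  O₂: 1412 − 2(437) = 538
  CO₂: 0 + 1(437) = 437
  H₂O: 0 + 2(437) = 874.1
Total out = 1853 mol/s; y_H₂O = 874.1 / 1853 = 0.4717.

0.472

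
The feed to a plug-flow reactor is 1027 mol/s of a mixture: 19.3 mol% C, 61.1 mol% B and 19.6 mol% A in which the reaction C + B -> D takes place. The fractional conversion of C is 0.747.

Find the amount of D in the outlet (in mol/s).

C reacted = 0.747 × 198.2 = 148.1 mol/s; ν_C = −1, so ξ = 148.1/1 = 148.1 mol/s.
Outlet amounts (n = n₀ + ν ξ):
  C: 198.2 − 1(148.1) = 50.15
  B: 627.5 − 1(148.1) = 479.4
  D: 0 + 1(148.1) = 148.1
  A: 201.3 (inert)

148 mol/s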